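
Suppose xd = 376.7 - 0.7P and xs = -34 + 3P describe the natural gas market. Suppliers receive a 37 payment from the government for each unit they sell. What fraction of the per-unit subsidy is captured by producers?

Producer share = 7/37

Pre-subsidy: 376.7 - 0.7P = -34 + 3P gives P* = 111, x* = 299.
With the subsidy, sellers receive Ps = Pb + 37 for each unit, where Pb is the price buyers pay.
Supply in terms of Pb becomes xs = -34 + 3(Pb + 37) = 77 + 3Pb. Setting this equal to demand: 376.7 - 0.7Pb = 77 + 3Pb, so Pb = 81.
Sellers receive Ps = 81 + 37 = 118; x' = 376.7 − 0.7·81 = 320.
Buyers' price falls by P* − Pb = 111 − 81 = 30; sellers' price rises by Ps − P* = 118 − 111 = 7.
So producers capture 7/37 = 7/37 of each unit of subsidy.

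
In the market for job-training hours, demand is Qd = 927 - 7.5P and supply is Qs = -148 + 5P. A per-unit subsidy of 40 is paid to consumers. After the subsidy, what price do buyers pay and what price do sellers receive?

Buyers pay 70; sellers receive 110

Pre-subsidy: 927 - 7.5P = -148 + 5P gives P* = 86, Q* = 282.
With the rebate, buyers effectively pay Pb = Ps − 40, where Ps is the price sellers receive.
Demand in terms of Ps becomes Qd = 927 − 7.5(Ps − 40) = 1227 - 7.5Ps. Setting this equal to supply: 1227 - 7.5Ps = -148 + 5Ps, so Ps = 110.
Buyers pay Pb = 110 − 40 = 70; Q' = -148 + 5·110 = 402.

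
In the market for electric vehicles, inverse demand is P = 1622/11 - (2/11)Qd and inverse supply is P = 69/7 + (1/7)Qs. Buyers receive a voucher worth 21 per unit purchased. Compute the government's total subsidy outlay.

Pre-subsidy: 1622/11 - (2/11)Q = 69/7 + (1/7)Q gives Q* = 423.8 and P* = 70.4.
With the rebate, buyers effectively pay Pb = Ps − 21, where Ps is the price sellers receive.
On the curves, Pb = 1622/11 - (2/11)Q and Ps = 69/7 + (1/7)Q; the wedge Ps − Pb = 21 gives 69/7 + (1/7)Q − (1622/11 - (2/11)Q) = 21, so Q' = 488.48.
Then Pb = 1622/11 − (2/11)·488.48 = 58.64 and Ps = 69/7 + (1/7)·488.48 = 79.64.
Government outlay = subsidy × quantity = 21 × 488.48 = 10258.08.

Government cost = 10258.08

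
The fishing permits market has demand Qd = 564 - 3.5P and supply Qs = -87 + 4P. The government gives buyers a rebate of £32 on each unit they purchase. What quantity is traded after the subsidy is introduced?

Q' = 4799/15

Pre-subsidy: 564 - 3.5P = -87 + 4P gives P* = 86.8, Q* = 260.2.
With the rebate, buyers effectively pay Pb = Ps − 32, where Ps is the price sellers receive.
Demand in terms of Ps becomes Qd = 564 − 3.5(Ps − 32) = 676 - 3.5Ps. Setting this equal to supply: 676 - 3.5Ps = -87 + 4Ps, so Ps = 1526/15.
Buyers pay Pb = 1526/15 − 32 = 1046/15; Q' = -87 + 4·(1526/15) = 4799/15.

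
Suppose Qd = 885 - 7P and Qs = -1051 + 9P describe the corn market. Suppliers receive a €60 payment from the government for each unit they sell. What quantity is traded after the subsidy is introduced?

Pre-subsidy: 885 - 7P = -1051 + 9P gives P* = 121, Q* = 38.
With the subsidy, sellers receive Ps = Pb + 60 for each unit, where Pb is the price buyers pay.
Supply in terms of Pb becomes Qs = -1051 + 9(Pb + 60) = -511 + 9Pb. Setting this equal to demand: 885 - 7Pb = -511 + 9Pb, so Pb = 87.25.
Sellers receive Ps = 87.25 + 60 = 147.25; Q' = 885 − 7·87.25 = 274.25.

Q' = 274.25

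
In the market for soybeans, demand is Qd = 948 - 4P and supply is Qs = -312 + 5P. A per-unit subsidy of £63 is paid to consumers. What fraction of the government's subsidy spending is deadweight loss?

DWL / government spending = 35/264

Pre-subsidy: 948 - 4P = -312 + 5P gives P* = 140, Q* = 388.
With the rebate, buyers effectively pay Pb = Ps − 63, where Ps is the price sellers receive.
Demand in terms of Ps becomes Qd = 948 − 4(Ps − 63) = 1200 - 4Ps. Setting this equal to supply: 1200 - 4Ps = -312 + 5Ps, so Ps = 168.
Buyers pay Pb = 168 − 63 = 105; Q' = -312 + 5·168 = 528.
ΔCS = ½(388 + 528)(140 − 105) = 16030; ΔPS = ½(388 + 528)(168 − 140) = 12824.
Government spending = 63 × 528 = 33264.
DWL = ½ × 63 × (528 − 388) = 4410; fraction = 4410 / 33264 = 35/264.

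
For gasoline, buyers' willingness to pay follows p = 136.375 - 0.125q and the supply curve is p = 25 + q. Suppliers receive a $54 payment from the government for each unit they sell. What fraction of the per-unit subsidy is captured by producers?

Pre-subsidy: 136.375 - 0.125q = 25 + q gives q* = 99 and p* = 124.
With the subsidy, sellers receive ps = pb + 54 for each unit, where pb is the price buyers pay.
On the curves, pb = 136.375 - 0.125q and ps = 25 + q; the wedge ps − pb = 54 gives 25 + q − (136.375 - 0.125q) = 54, so q' = 147.
Then pb = 136.375 − 0.125·147 = 118 and ps = 25 + 1·147 = 172.
Buyers' price falls by p* − pb = 124 − 118 = 6; sellers' price rises by ps − p* = 172 − 124 = 48.
So producers capture 48/54 = 8/9 of each unit of subsidy.

Producer share = 8/9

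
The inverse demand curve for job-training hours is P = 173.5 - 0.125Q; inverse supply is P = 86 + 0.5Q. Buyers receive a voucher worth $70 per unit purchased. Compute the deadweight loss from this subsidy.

Pre-subsidy: 173.5 - 0.125Q = 86 + 0.5Q gives Q* = 140 and P* = 156.
With the rebate, buyers effectively pay Pb = Ps − 70, where Ps is the price sellers receive.
On the curves, Pb = 173.5 - 0.125Q and Ps = 86 + 0.5Q; the wedge Ps − Pb = 70 gives 86 + 0.5Q − (173.5 - 0.125Q) = 70, so Q' = 252.
Then Pb = 173.5 − 0.125·252 = 142 and Ps = 86 + 0.5·252 = 212.
The subsidy expands output by 252 − 140 = 112 past the efficient level; on those units the gap between marginal cost and willingness to pay runs from 0 up to 70.
DWL = ½ × 70 × 112 = 3920.

Deadweight loss = $3920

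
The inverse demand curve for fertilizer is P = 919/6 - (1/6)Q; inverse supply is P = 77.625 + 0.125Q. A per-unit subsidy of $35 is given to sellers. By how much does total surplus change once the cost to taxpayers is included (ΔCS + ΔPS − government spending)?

Net change in total surplus = -$2100

Pre-subsidy: 919/6 - (1/6)Q = 77.625 + 0.125Q gives Q* = 259 and P* = 110.
With the subsidy, sellers receive Ps = Pb + 35 for each unit, where Pb is the price buyers pay.
On the curves, Pb = 919/6 - (1/6)Q and Ps = 77.625 + 0.125Q; the wedge Ps − Pb = 35 gives 77.625 + 0.125Q − (919/6 - (1/6)Q) = 35, so Q' = 379.
Then Pb = 919/6 − (1/6)·379 = 90 and Ps = 77.625 + 0.125·379 = 125.
ΔCS = ½(259 + 379)(110 − 90) = 6380; ΔPS = ½(259 + 379)(125 − 110) = 4785.
Government spending = 35 × 379 = 13265.
Net change = 6380 + 4785 − 13265 = -2100. The loss equals the DWL triangle ½·35·120.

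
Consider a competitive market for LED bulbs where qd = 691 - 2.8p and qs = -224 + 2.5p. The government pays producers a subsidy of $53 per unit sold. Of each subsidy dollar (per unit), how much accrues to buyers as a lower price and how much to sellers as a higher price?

Buyers gain $25 per unit; sellers gain $28 per unit

Pre-subsidy: 691 - 2.8p = -224 + 2.5p gives p* = 9150/53, q* = 11003/53.
With the subsidy, sellers receive ps = pb + 53 for each unit, where pb is the price buyers pay.
Supply in terms of pb becomes qs = -224 + 2.5(pb + 53) = -91.5 + 2.5pb. Setting this equal to demand: 691 - 2.8pb = -91.5 + 2.5pb, so pb = 7825/53.
Sellers receive ps = 7825/53 + 53 = 10634/53; q' = 691 − 2.8·(7825/53) = 14713/53.
Buyers' price falls by p* − pb = 9150/53 − 7825/53 = 25; sellers' price rises by ps − p* = 10634/53 − 9150/53 = 28.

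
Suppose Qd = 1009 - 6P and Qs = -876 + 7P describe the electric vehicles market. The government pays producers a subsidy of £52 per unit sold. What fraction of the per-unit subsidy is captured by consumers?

Consumer share = 7/13

Pre-subsidy: 1009 - 6P = -876 + 7P gives P* = 145, Q* = 139.
With the subsidy, sellers receive Ps = Pb + 52 for each unit, where Pb is the price buyers pay.
Supply in terms of Pb becomes Qs = -876 + 7(Pb + 52) = -512 + 7Pb. Setting this equal to demand: 1009 - 6Pb = -512 + 7Pb, so Pb = 117.
Sellers receive Ps = 117 + 52 = 169; Q' = 1009 − 6·117 = 307.
Buyers' price falls by P* − Pb = 145 − 117 = 28; sellers' price rises by Ps − P* = 169 − 145 = 24.
So consumers capture 28/52 = 7/13 of each unit of subsidy.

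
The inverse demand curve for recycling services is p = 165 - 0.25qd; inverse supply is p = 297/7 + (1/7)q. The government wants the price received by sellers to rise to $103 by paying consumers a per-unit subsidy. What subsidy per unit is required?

Required subsidy s = $44 per unit

At a seller price of 103, quantity supplied is -297 + 7·103 = 424.
Buyers absorb 424 only when they pay pb = 165 − 0.25·424 = 59.
s = ps − pb = 103 − 59 = 44.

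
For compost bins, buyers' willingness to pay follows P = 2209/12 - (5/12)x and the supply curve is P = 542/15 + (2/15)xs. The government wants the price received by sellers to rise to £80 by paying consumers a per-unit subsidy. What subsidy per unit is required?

Required subsidy s = £33 per unit

At a seller price of 80, quantity supplied is -271 + 7.5·80 = 329.
Buyers absorb 329 only when they pay Pb = 2209/12 − (5/12)·329 = 47.
s = Ps − Pb = 80 − 47 = 33.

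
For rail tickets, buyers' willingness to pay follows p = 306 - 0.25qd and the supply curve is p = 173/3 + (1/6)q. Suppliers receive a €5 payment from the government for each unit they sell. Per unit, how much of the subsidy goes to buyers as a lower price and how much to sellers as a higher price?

Buyers gain €3 per unit; sellers gain €2 per unit

Pre-subsidy: 306 - 0.25q = 173/3 + (1/6)q gives q* = 596 and p* = 157.
With the subsidy, sellers receive ps = pb + 5 for each unit, where pb is the price buyers pay.
On the curves, pb = 306 - 0.25q and ps = 173/3 + (1/6)q; the wedge ps − pb = 5 gives 173/3 + (1/6)q − (306 - 0.25q) = 5, so q' = 608.
Then pb = 306 − 0.25·608 = 154 and ps = 173/3 + (1/6)·608 = 159.
Buyers' price falls by p* − pb = 157 − 154 = 3; sellers' price rises by ps − p* = 159 − 157 = 2.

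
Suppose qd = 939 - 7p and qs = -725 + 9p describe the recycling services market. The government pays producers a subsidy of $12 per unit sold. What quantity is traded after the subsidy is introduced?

q' = 258.25

Pre-subsidy: 939 - 7p = -725 + 9p gives p* = 104, q* = 211.
With the subsidy, sellers receive ps = pb + 12 for each unit, where pb is the price buyers pay.
Supply in terms of pb becomes qs = -725 + 9(pb + 12) = -617 + 9pb. Setting this equal to demand: 939 - 7pb = -617 + 9pb, so pb = 97.25.
Sellers receive ps = 97.25 + 12 = 109.25; q' = 939 − 7·97.25 = 258.25.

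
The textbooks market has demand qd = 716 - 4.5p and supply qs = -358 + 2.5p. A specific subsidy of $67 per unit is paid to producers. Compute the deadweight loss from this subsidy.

Pre-subsidy: 716 - 4.5p = -358 + 2.5p gives p* = 1074/7, q* = 179/7.
With the subsidy, sellers receive ps = pb + 67 for each unit, where pb is the price buyers pay.
Supply in terms of pb becomes qs = -358 + 2.5(pb + 67) = -190.5 + 2.5pb. Setting this equal to demand: 716 - 4.5pb = -190.5 + 2.5pb, so pb = 129.5.
Sellers receive ps = 129.5 + 67 = 196.5; q' = 716 − 4.5·129.5 = 133.25.
The subsidy expands output by 133.25 − 179/7 = 3015/28 past the efficient level; on those units the gap between marginal cost and willingness to pay runs from 0 up to 67.
DWL = ½ × 67 × 3015/28 = 202005/56.

Deadweight loss = 202005/56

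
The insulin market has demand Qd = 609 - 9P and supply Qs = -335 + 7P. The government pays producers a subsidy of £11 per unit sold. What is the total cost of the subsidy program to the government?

Government cost = £1334.4375

Pre-subsidy: 609 - 9P = -335 + 7P gives P* = 59, Q* = 78.
With the subsidy, sellers receive Ps = Pb + 11 for each unit, where Pb is the price buyers pay.
Supply in terms of Pb becomes Qs = -335 + 7(Pb + 11) = -258 + 7Pb. Setting this equal to demand: 609 - 9Pb = -258 + 7Pb, so Pb = 54.1875.
Sellers receive Ps = 54.1875 + 11 = 65.1875; Q' = 609 − 9·54.1875 = 121.3125.
Government outlay = subsidy × quantity = 11 × 121.3125 = 1334.4375.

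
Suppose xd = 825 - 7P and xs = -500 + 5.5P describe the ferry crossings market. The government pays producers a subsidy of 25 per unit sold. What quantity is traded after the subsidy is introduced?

Pre-subsidy: 825 - 7P = -500 + 5.5P gives P* = 106, x* = 83.
With the subsidy, sellers receive Ps = Pb + 25 for each unit, where Pb is the price buyers pay.
Supply in terms of Pb becomes xs = -500 + 5.5(Pb + 25) = -362.5 + 5.5Pb. Setting this equal to demand: 825 - 7Pb = -362.5 + 5.5Pb, so Pb = 95.
Sellers receive Ps = 95 + 25 = 120; x' = 825 − 7·95 = 160.

x' = 160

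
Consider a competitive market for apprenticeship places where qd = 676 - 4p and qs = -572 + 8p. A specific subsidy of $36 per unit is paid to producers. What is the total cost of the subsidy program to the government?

Pre-subsidy: 676 - 4p = -572 + 8p gives p* = 104, q* = 260.
With the subsidy, sellers receive ps = pb + 36 for each unit, where pb is the price buyers pay.
Supply in terms of pb becomes qs = -572 + 8(pb + 36) = -284 + 8pb. Setting this equal to demand: 676 - 4pb = -284 + 8pb, so pb = 80.
Sellers receive ps = 80 + 36 = 116; q' = 676 − 4·80 = 356.
Government outlay = subsidy × quantity = 36 × 356 = 12816.

Government cost = $12816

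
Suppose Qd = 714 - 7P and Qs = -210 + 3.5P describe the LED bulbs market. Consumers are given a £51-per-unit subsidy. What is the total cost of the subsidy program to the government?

Pre-subsidy: 714 - 7P = -210 + 3.5P gives P* = 88, Q* = 98.
With the rebate, buyers effectively pay Pb = Ps − 51, where Ps is the price sellers receive.
Demand in terms of Ps becomes Qd = 714 − 7(Ps − 51) = 1071 - 7Ps. Setting this equal to supply: 1071 - 7Ps = -210 + 3.5Ps, so Ps = 122.
Buyers pay Pb = 122 − 51 = 71; Q' = -210 + 3.5·122 = 217.
Government outlay = subsidy × quantity = 51 × 217 = 11067.

Government cost = £11067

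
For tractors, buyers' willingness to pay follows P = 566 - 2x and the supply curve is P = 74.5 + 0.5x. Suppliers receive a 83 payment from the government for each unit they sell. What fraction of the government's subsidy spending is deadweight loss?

DWL / government spending = 83/1149

Pre-subsidy: 566 - 2x = 74.5 + 0.5x gives x* = 196.6 and P* = 172.8.
With the subsidy, sellers receive Ps = Pb + 83 for each unit, where Pb is the price buyers pay.
On the curves, Pb = 566 - 2x and Ps = 74.5 + 0.5x; the wedge Ps − Pb = 83 gives 74.5 + 0.5x − (566 - 2x) = 83, so x' = 229.8.
Then Pb = 566 − 2·229.8 = 106.4 and Ps = 74.5 + 0.5·229.8 = 189.4.
ΔCS = ½(196.6 + 229.8)(172.8 − 106.4) = 14156.48; ΔPS = ½(196.6 + 229.8)(189.4 − 172.8) = 3539.12.
Government spending = 83 × 229.8 = 19073.4.
DWL = ½ × 83 × (229.8 − 196.6) = 1377.8; fraction = 1377.8 / 19073.4 = 83/1149.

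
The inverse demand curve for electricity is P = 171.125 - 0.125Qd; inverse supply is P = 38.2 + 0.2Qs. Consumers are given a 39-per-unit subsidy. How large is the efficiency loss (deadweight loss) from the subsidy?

Deadweight loss = 2340

Pre-subsidy: 171.125 - 0.125Q = 38.2 + 0.2Q gives Q* = 409 and P* = 120.
With the rebate, buyers effectively pay Pb = Ps − 39, where Ps is the price sellers receive.
On the curves, Pb = 171.125 - 0.125Q and Ps = 38.2 + 0.2Q; the wedge Ps − Pb = 39 gives 38.2 + 0.2Q − (171.125 - 0.125Q) = 39, so Q' = 529.
Then Pb = 171.125 − 0.125·529 = 105 and Ps = 38.2 + 0.2·529 = 144.
The subsidy expands output by 529 − 409 = 120 past the efficient level; on those units the gap between marginal cost and willingness to pay runs from 0 up to 39.
DWL = ½ × 39 × 120 = 2340.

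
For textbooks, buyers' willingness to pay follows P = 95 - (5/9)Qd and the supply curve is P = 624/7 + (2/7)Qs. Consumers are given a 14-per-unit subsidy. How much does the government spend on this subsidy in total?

Government cost = 17514/53

Pre-subsidy: 95 - (5/9)Q = 624/7 + (2/7)Q gives Q* = 369/53 and P* = 4830/53.
With the rebate, buyers effectively pay Pb = Ps − 14, where Ps is the price sellers receive.
On the curves, Pb = 95 - (5/9)Q and Ps = 624/7 + (2/7)Q; the wedge Ps − Pb = 14 gives 624/7 + (2/7)Q − (95 - (5/9)Q) = 14, so Q' = 1251/53.
Then Pb = 95 − (5/9)·(1251/53) = 4340/53 and Ps = 624/7 + (2/7)·(1251/53) = 5082/53.
Government outlay = subsidy × quantity = 14 × 1251/53 = 17514/53.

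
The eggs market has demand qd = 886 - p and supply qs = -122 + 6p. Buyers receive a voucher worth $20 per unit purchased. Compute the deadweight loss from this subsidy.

Deadweight loss = 1200/7

Pre-subsidy: 886 - p = -122 + 6p gives p* = 144, q* = 742.
With the rebate, buyers effectively pay pb = ps − 20, where ps is the price sellers receive.
Demand in terms of ps becomes qd = 886 − 1(ps − 20) = 906 - ps. Setting this equal to supply: 906 - ps = -122 + 6ps, so ps = 1028/7.
Buyers pay pb = 1028/7 − 20 = 888/7; q' = -122 + 6·(1028/7) = 5314/7.
The subsidy expands output by 5314/7 − 742 = 120/7 past the efficient level; on those units the gap between marginal cost and willingness to pay runs from 0 up to 20.
DWL = ½ × 20 × 120/7 = 1200/7.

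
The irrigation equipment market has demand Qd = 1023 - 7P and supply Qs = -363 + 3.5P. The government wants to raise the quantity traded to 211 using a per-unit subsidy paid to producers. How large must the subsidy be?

Required subsidy s = 48 per unit

At Q = 211, invert demand for the buyer price: Pb = (1023 − 211)/7 = 116; invert supply for the seller price: Ps = (211 − (-363))/3.5 = 164.
The subsidy must fill the gap: s = Ps − Pb = 164 − 116 = 48.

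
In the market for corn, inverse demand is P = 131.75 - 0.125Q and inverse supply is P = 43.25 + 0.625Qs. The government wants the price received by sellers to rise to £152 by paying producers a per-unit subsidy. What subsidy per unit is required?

Required subsidy s = £42 per unit

At a seller price of 152, quantity supplied is -69.2 + 1.6·152 = 174.
Buyers absorb 174 only when they pay Pb = 131.75 − 0.125·174 = 110.
s = Ps − Pb = 152 − 110 = 42.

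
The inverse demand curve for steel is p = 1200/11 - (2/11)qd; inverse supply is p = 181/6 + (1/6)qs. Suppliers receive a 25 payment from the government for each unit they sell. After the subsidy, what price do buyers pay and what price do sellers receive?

Buyers pay 1262/23; sellers receive 1837/23

Pre-subsidy: 1200/11 - (2/11)q = 181/6 + (1/6)q gives q* = 5209/23 and p* = 1562/23.
With the subsidy, sellers receive ps = pb + 25 for each unit, where pb is the price buyers pay.
On the curves, pb = 1200/11 - (2/11)q and ps = 181/6 + (1/6)q; the wedge ps − pb = 25 gives 181/6 + (1/6)q − (1200/11 - (2/11)q) = 25, so q' = 6859/23.
Then pb = 1200/11 − (2/11)·(6859/23) = 1262/23 and ps = 181/6 + (1/6)·(6859/23) = 1837/23.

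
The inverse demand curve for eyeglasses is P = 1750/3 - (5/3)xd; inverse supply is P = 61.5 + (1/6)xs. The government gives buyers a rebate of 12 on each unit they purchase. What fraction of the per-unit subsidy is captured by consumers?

Consumer share = 10/11

Pre-subsidy: 1750/3 - (5/3)x = 61.5 + (1/6)x gives x* = 3131/11 and P* = 3595/33.
With the rebate, buyers effectively pay Pb = Ps − 12, where Ps is the price sellers receive.
On the curves, Pb = 1750/3 - (5/3)x and Ps = 61.5 + (1/6)x; the wedge Ps − Pb = 12 gives 61.5 + (1/6)x − (1750/3 - (5/3)x) = 12, so x' = 3203/11.
Then Pb = 1750/3 − (5/3)·(3203/11) = 3235/33 and Ps = 61.5 + (1/6)·(3203/11) = 3631/33.
Buyers' price falls by P* − Pb = 3595/33 − 3235/33 = 120/11; sellers' price rises by Ps − P* = 3631/33 − 3595/33 = 12/11.
So consumers capture (120/11)/12 = 10/11 of each unit of subsidy.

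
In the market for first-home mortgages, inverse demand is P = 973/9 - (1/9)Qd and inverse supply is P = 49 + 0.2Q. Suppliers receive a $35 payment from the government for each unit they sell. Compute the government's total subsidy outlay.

Pre-subsidy: 973/9 - (1/9)Q = 49 + 0.2Q gives Q* = 190 and P* = 87.
With the subsidy, sellers receive Ps = Pb + 35 for each unit, where Pb is the price buyers pay.
On the curves, Pb = 973/9 - (1/9)Q and Ps = 49 + 0.2Q; the wedge Ps − Pb = 35 gives 49 + 0.2Q − (973/9 - (1/9)Q) = 35, so Q' = 302.5.
Then Pb = 973/9 − (1/9)·302.5 = 74.5 and Ps = 49 + 0.2·302.5 = 109.5.
Government outlay = subsidy × quantity = 35 × 302.5 = 10587.5.

Government cost = $10587.5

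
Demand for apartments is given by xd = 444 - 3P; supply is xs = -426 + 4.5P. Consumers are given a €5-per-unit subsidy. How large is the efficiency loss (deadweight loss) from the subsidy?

Deadweight loss = €22.5

Pre-subsidy: 444 - 3P = -426 + 4.5P gives P* = 116, x* = 96.
With the rebate, buyers effectively pay Pb = Ps − 5, where Ps is the price sellers receive.
Demand in terms of Ps becomes xd = 444 − 3(Ps − 5) = 459 - 3Ps. Setting this equal to supply: 459 - 3Ps = -426 + 4.5Ps, so Ps = 118.
Buyers pay Pb = 118 − 5 = 113; x' = -426 + 4.5·118 = 105.
The subsidy expands output by 105 − 96 = 9 past the efficient level; on those units the gap between marginal cost and willingness to pay runs from 0 up to 5.
DWL = ½ × 5 × 9 = 22.5.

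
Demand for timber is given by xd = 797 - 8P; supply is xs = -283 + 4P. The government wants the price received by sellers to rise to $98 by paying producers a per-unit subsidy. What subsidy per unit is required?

At a seller price of 98, quantity supplied is -283 + 4·98 = 109.
Buyers absorb 109 only when they pay Pb with 797 − 8·Pb = 109, i.e. Pb = 86.
s = Ps − Pb = 98 − 86 = 12.

Required subsidy s = $12 per unit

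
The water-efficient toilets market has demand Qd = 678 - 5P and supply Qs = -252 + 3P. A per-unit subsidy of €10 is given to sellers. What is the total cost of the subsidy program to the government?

Pre-subsidy: 678 - 5P = -252 + 3P gives P* = 116.25, Q* = 96.75.
With the subsidy, sellers receive Ps = Pb + 10 for each unit, where Pb is the price buyers pay.
Supply in terms of Pb becomes Qs = -252 + 3(Pb + 10) = -222 + 3Pb. Setting this equal to demand: 678 - 5Pb = -222 + 3Pb, so Pb = 112.5.
Sellers receive Ps = 112.5 + 10 = 122.5; Q' = 678 − 5·112.5 = 115.5.
Government outlay = subsidy × quantity = 10 × 115.5 = 1155.

Government cost = €1155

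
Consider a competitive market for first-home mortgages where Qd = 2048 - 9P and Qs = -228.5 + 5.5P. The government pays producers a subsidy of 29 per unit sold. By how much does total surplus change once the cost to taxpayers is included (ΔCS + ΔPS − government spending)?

Pre-subsidy: 2048 - 9P = -228.5 + 5.5P gives P* = 157, Q* = 635.
With the subsidy, sellers receive Ps = Pb + 29 for each unit, where Pb is the price buyers pay.
Supply in terms of Pb becomes Qs = -228.5 + 5.5(Pb + 29) = -69 + 5.5Pb. Setting this equal to demand: 2048 - 9Pb = -69 + 5.5Pb, so Pb = 146.
Sellers receive Ps = 146 + 29 = 175; Q' = 2048 − 9·146 = 734.
ΔCS = ½(635 + 734)(157 − 146) = 7529.5; ΔPS = ½(635 + 734)(175 − 157) = 12321.
Government spending = 29 × 734 = 21286.
Net change = 7529.5 + 12321 − 21286 = -1435.5. The loss equals the DWL triangle ½·29·99.

Net change in total surplus = -1435.5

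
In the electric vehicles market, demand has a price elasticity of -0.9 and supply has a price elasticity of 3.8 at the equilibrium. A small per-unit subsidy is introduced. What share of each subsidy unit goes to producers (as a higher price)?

Producer share = 9/47

For a small subsidy around the equilibrium, the benefit split depends on the relative slopes, which at a point are proportional to the elasticities.
Buyer share = εs/(εs + |εd|) = 3.8/(3.8 + 0.9) = 38/47; seller share = |εd|/(εs + |εd|) = 9/47.
So producers capture 9/47 of the subsidy.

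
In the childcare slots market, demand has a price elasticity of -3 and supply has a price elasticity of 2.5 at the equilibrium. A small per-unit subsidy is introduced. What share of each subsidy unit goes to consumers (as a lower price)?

Consumer share = 5/11

For a small subsidy around the equilibrium, the benefit split depends on the relative slopes, which at a point are proportional to the elasticities.
Buyer share = εs/(εs + |εd|) = 2.5/(2.5 + 3) = 5/11; seller share = |εd|/(εs + |εd|) = 6/11.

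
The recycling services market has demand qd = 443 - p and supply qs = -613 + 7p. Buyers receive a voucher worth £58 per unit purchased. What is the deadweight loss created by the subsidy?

Pre-subsidy: 443 - p = -613 + 7p gives p* = 132, q* = 311.
With the rebate, buyers effectively pay pb = ps − 58, where ps is the price sellers receive.
Demand in terms of ps becomes qd = 443 − 1(ps − 58) = 501 - ps. Setting this equal to supply: 501 - ps = -613 + 7ps, so ps = 139.25.
Buyers pay pb = 139.25 − 58 = 81.25; q' = -613 + 7·139.25 = 361.75.
The subsidy expands output by 361.75 − 311 = 50.75 past the efficient level; on those units the gap between marginal cost and willingness to pay runs from 0 up to 58.
DWL = ½ × 58 × 50.75 = 1471.75.

Deadweight loss = £1471.75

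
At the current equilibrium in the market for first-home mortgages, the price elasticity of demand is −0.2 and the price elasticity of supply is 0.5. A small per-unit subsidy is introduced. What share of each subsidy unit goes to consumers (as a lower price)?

For a small subsidy around the equilibrium, the benefit split depends on the relative slopes, which at a point are proportional to the elasticities.
Buyer share = εs/(εs + |εd|) = 0.5/(0.5 + 0.2) = 5/7; seller share = |εd|/(εs + |εd|) = 2/7.

Consumer share = 5/7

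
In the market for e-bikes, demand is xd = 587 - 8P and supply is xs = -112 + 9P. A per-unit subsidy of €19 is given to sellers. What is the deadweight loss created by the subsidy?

Deadweight loss = 12996/17

Pre-subsidy: 587 - 8P = -112 + 9P gives P* = 699/17, x* = 4387/17.
With the subsidy, sellers receive Ps = Pb + 19 for each unit, where Pb is the price buyers pay.
Supply in terms of Pb becomes xs = -112 + 9(Pb + 19) = 59 + 9Pb. Setting this equal to demand: 587 - 8Pb = 59 + 9Pb, so Pb = 528/17.
Sellers receive Ps = 528/17 + 19 = 851/17; x' = 587 − 8·(528/17) = 5755/17.
The subsidy expands output by 5755/17 − 4387/17 = 1368/17 past the efficient level; on those units the gap between marginal cost and willingness to pay runs from 0 up to 19.
DWL = ½ × 19 × 1368/17 = 12996/17.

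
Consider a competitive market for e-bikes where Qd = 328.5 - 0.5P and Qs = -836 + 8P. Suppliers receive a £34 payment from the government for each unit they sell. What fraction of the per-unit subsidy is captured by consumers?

Consumer share = 16/17

Pre-subsidy: 328.5 - 0.5P = -836 + 8P gives P* = 137, Q* = 260.
With the subsidy, sellers receive Ps = Pb + 34 for each unit, where Pb is the price buyers pay.
Supply in terms of Pb becomes Qs = -836 + 8(Pb + 34) = -564 + 8Pb. Setting this equal to demand: 328.5 - 0.5Pb = -564 + 8Pb, so Pb = 105.
Sellers receive Ps = 105 + 34 = 139; Q' = 328.5 − 0.5·105 = 276.
Buyers' price falls by P* − Pb = 137 − 105 = 32; sellers' price rises by Ps − P* = 139 − 137 = 2.
So consumers capture 32/34 = 16/17 of each unit of subsidy.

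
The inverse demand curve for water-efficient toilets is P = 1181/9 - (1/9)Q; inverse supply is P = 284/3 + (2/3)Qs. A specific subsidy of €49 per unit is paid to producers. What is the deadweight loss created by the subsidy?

Deadweight loss = €1543.5

Pre-subsidy: 1181/9 - (1/9)Q = 284/3 + (2/3)Q gives Q* = 47 and P* = 126.
With the subsidy, sellers receive Ps = Pb + 49 for each unit, where Pb is the price buyers pay.
On the curves, Pb = 1181/9 - (1/9)Q and Ps = 284/3 + (2/3)Q; the wedge Ps − Pb = 49 gives 284/3 + (2/3)Q − (1181/9 - (1/9)Q) = 49, so Q' = 110.
Then Pb = 1181/9 − (1/9)·110 = 119 and Ps = 284/3 + (2/3)·110 = 168.
The subsidy expands output by 110 − 47 = 63 past the efficient level; on those units the gap between marginal cost and willingness to pay runs from 0 up to 49.
DWL = ½ × 49 × 63 = 1543.5.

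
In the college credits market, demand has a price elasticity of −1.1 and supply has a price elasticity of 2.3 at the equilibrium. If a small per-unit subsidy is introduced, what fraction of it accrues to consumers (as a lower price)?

Consumer share = 23/34

For a small subsidy around the equilibrium, the benefit split depends on the relative slopes, which at a point are proportional to the elasticities.
Buyer share = εs/(εs + |εd|) = 2.3/(2.3 + 1.1) = 23/34; seller share = |εd|/(εs + |εd|) = 11/34.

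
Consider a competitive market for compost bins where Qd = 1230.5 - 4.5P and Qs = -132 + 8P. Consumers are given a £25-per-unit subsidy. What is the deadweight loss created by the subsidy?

Deadweight loss = £900

Pre-subsidy: 1230.5 - 4.5P = -132 + 8P gives P* = 109, Q* = 740.
With the rebate, buyers effectively pay Pb = Ps − 25, where Ps is the price sellers receive.
Demand in terms of Ps becomes Qd = 1230.5 − 4.5(Ps − 25) = 1343 - 4.5Ps. Setting this equal to supply: 1343 - 4.5Ps = -132 + 8Ps, so Ps = 118.
Buyers pay Pb = 118 − 25 = 93; Q' = -132 + 8·118 = 812.
The subsidy expands output by 812 − 740 = 72 past the efficient level; on those units the gap between marginal cost and willingness to pay runs from 0 up to 25.
DWL = ½ × 25 × 72 = 900.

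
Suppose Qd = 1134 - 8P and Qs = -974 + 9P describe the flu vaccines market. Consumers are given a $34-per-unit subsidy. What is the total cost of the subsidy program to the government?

Government cost = $9724

Pre-subsidy: 1134 - 8P = -974 + 9P gives P* = 124, Q* = 142.
With the rebate, buyers effectively pay Pb = Ps − 34, where Ps is the price sellers receive.
Demand in terms of Ps becomes Qd = 1134 − 8(Ps − 34) = 1406 - 8Ps. Setting this equal to supply: 1406 - 8Ps = -974 + 9Ps, so Ps = 140.
Buyers pay Pb = 140 − 34 = 106; Q' = -974 + 9·140 = 286.
Government outlay = subsidy × quantity = 34 × 286 = 9724.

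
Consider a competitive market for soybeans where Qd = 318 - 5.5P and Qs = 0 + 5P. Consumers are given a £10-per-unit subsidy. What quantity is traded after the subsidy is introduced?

Q' = 3730/21

Pre-subsidy: 318 - 5.5P = 0 + 5P gives P* = 212/7, Q* = 1060/7.
With the rebate, buyers effectively pay Pb = Ps − 10, where Ps is the price sellers receive.
Demand in terms of Ps becomes Qd = 318 − 5.5(Ps − 10) = 373 - 5.5Ps. Setting this equal to supply: 373 - 5.5Ps = 0 + 5Ps, so Ps = 746/21.
Buyers pay Pb = 746/21 − 10 = 536/21; Q' = 0 + 5·(746/21) = 3730/21.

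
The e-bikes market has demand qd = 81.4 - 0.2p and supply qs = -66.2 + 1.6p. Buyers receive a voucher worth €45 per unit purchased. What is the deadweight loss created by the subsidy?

Deadweight loss = €180

Pre-subsidy: 81.4 - 0.2p = -66.2 + 1.6p gives p* = 82, q* = 65.
With the rebate, buyers effectively pay pb = ps − 45, where ps is the price sellers receive.
Demand in terms of ps becomes qd = 81.4 − 0.2(ps − 45) = 90.4 - 0.2ps. Setting this equal to supply: 90.4 - 0.2ps = -66.2 + 1.6ps, so ps = 87.
Buyers pay pb = 87 − 45 = 42; q' = -66.2 + 1.6·87 = 73.
The subsidy expands output by 73 − 65 = 8 past the efficient level; on those units the gap between marginal cost and willingness to pay runs from 0 up to 45.
DWL = ½ × 45 × 8 = 180.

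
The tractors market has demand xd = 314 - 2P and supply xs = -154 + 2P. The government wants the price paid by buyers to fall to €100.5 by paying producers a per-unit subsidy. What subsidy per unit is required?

At a buyer price of 100.5, quantity demanded is 314 − 2·100.5 = 113.
Sellers supply 113 only when they receive Ps with -154 + 2·Ps = 113, i.e. Ps = 133.5.
s = Ps − Pb = 133.5 − 100.5 = 33.

Required subsidy s = €33 per unit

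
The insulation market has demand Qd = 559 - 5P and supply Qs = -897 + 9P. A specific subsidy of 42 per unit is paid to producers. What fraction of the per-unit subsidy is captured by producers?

Producer share = 5/14

Pre-subsidy: 559 - 5P = -897 + 9P gives P* = 104, Q* = 39.
With the subsidy, sellers receive Ps = Pb + 42 for each unit, where Pb is the price buyers pay.
Supply in terms of Pb becomes Qs = -897 + 9(Pb + 42) = -519 + 9Pb. Setting this equal to demand: 559 - 5Pb = -519 + 9Pb, so Pb = 77.
Sellers receive Ps = 77 + 42 = 119; Q' = 559 − 5·77 = 174.
Buyers' price falls by P* − Pb = 104 − 77 = 27; sellers' price rises by Ps − P* = 119 − 104 = 15.
So producers capture 15/42 = 5/14 of each unit of subsidy.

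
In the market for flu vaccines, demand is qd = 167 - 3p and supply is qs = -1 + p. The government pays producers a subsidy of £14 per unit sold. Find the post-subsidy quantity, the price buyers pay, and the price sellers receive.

q' = 51.5; buyers pay £38.5; sellers receive £52.5

Pre-subsidy: 167 - 3p = -1 + p gives p* = 42, q* = 41.
With the subsidy, sellers receive ps = pb + 14 for each unit, where pb is the price buyers pay.
Supply in terms of pb becomes qs = -1 + 1(pb + 14) = 13 + pb. Setting this equal to demand: 167 - 3pb = 13 + pb, so pb = 38.5.
Sellers receive ps = 38.5 + 14 = 52.5; q' = 167 − 3·38.5 = 51.5.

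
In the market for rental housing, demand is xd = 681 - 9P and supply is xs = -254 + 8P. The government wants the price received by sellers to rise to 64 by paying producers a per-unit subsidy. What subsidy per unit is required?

Required subsidy s = 17 per unit

At a seller price of 64, quantity supplied is -254 + 8·64 = 258.
Buyers absorb 258 only when they pay Pb with 681 − 9·Pb = 258, i.e. Pb = 47.
s = Ps − Pb = 64 − 47 = 17.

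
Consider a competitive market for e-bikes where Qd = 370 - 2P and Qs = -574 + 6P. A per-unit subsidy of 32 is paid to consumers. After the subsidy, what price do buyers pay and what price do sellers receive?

Pre-subsidy: 370 - 2P = -574 + 6P gives P* = 118, Q* = 134.
With the rebate, buyers effectively pay Pb = Ps − 32, where Ps is the price sellers receive.
Demand in terms of Ps becomes Qd = 370 − 2(Ps − 32) = 434 - 2Ps. Setting this equal to supply: 434 - 2Ps = -574 + 6Ps, so Ps = 126.
Buyers pay Pb = 126 − 32 = 94; Q' = -574 + 6·126 = 182.

Buyers pay 94; sellers receive 126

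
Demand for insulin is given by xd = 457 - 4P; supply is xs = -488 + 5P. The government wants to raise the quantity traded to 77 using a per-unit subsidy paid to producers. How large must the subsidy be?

At x = 77, invert demand for the buyer price: Pb = (457 − 77)/4 = 95; invert supply for the seller price: Ps = (77 − (-488))/5 = 113.
The subsidy must fill the gap: s = Ps − Pb = 113 − 95 = 18.

Required subsidy s = 18 per unit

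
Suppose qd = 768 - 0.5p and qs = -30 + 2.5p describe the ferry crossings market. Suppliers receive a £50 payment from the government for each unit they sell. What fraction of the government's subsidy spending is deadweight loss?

DWL / government spending = 25/1574

Pre-subsidy: 768 - 0.5p = -30 + 2.5p gives p* = 266, q* = 635.
With the subsidy, sellers receive ps = pb + 50 for each unit, where pb is the price buyers pay.
Supply in terms of pb becomes qs = -30 + 2.5(pb + 50) = 95 + 2.5pb. Setting this equal to demand: 768 - 0.5pb = 95 + 2.5pb, so pb = 673/3.
Sellers receive ps = 673/3 + 50 = 823/3; q' = 768 − 0.5·(673/3) = 3935/6.
ΔCS = ½(635 + 3935/6)(266 − 673/3) = 968125/36; ΔPS = ½(635 + 3935/6)(823/3 − 266) = 193625/36.
Government spending = 50 × 3935/6 = 98375/3.
DWL = ½ × 50 × (3935/6 − 635) = 3125/6; fraction = (3125/6) / (98375/3) = 25/1574.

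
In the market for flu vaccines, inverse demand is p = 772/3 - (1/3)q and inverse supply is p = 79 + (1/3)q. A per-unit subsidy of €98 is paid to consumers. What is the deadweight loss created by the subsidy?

Pre-subsidy: 772/3 - (1/3)q = 79 + (1/3)q gives q* = 267.5 and p* = 1009/6.
With the rebate, buyers effectively pay pb = ps − 98, where ps is the price sellers receive.
On the curves, pb = 772/3 - (1/3)q and ps = 79 + (1/3)q; the wedge ps − pb = 98 gives 79 + (1/3)q − (772/3 - (1/3)q) = 98, so q' = 414.5.
Then pb = 772/3 − (1/3)·414.5 = 715/6 and ps = 79 + (1/3)·414.5 = 1303/6.
The subsidy expands output by 414.5 − 267.5 = 147 past the efficient level; on those units the gap between marginal cost and willingness to pay runs from 0 up to 98.
DWL = ½ × 98 × 147 = 7203.

Deadweight loss = €7203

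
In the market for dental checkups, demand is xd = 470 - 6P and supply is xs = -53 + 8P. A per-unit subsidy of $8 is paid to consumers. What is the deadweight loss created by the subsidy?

Deadweight loss = 768/7

Pre-subsidy: 470 - 6P = -53 + 8P gives P* = 523/14, x* = 1721/7.
With the rebate, buyers effectively pay Pb = Ps − 8, where Ps is the price sellers receive.
Demand in terms of Ps becomes xd = 470 − 6(Ps − 8) = 518 - 6Ps. Setting this equal to supply: 518 - 6Ps = -53 + 8Ps, so Ps = 571/14.
Buyers pay Pb = 571/14 − 8 = 459/14; x' = -53 + 8·(571/14) = 1913/7.
The subsidy expands output by 1913/7 − 1721/7 = 192/7 past the efficient level; on those units the gap between marginal cost and willingness to pay runs from 0 up to 8.
DWL = ½ × 8 × 192/7 = 768/7.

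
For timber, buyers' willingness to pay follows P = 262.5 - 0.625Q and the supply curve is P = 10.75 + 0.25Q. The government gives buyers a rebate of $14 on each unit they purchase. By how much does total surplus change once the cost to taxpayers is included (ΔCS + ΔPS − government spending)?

Pre-subsidy: 262.5 - 0.625Q = 10.75 + 0.25Q gives Q* = 2014/7 and P* = 2315/28.
With the rebate, buyers effectively pay Pb = Ps − 14, where Ps is the price sellers receive.
On the curves, Pb = 262.5 - 0.625Q and Ps = 10.75 + 0.25Q; the wedge Ps − Pb = 14 gives 10.75 + 0.25Q − (262.5 - 0.625Q) = 14, so Q' = 2126/7.
Then Pb = 262.5 − 0.625·(2126/7) = 2035/28 and Ps = 10.75 + 0.25·(2126/7) = 2427/28.
ΔCS = ½(2014/7 + 2126/7)(2315/28 − 2035/28) = 20700/7; ΔPS = ½(2014/7 + 2126/7)(2427/28 − 2315/28) = 8280/7.
Government spending = 14 × 2126/7 = 4252.
Net change = 20700/7 + 8280/7 − 4252 = -112. The loss equals the DWL triangle ½·14·16.

Net change in total surplus = -$112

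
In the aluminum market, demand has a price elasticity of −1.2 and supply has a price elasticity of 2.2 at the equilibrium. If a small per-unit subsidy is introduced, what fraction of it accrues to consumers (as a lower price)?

For a small subsidy around the equilibrium, the benefit split depends on the relative slopes, which at a point are proportional to the elasticities.
Buyer share = εs/(εs + |εd|) = 2.2/(2.2 + 1.2) = 11/17; seller share = |εd|/(εs + |εd|) = 6/17.

Consumer share = 11/17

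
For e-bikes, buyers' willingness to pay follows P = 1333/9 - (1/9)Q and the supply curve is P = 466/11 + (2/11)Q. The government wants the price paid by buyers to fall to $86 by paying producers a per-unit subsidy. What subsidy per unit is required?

At a buyer price of 86, quantity demanded is 1333 − 9·86 = 559.
Sellers supply 559 only when they receive Ps = 466/11 + (2/11)·559 = 144.
s = Ps − Pb = 144 − 86 = 58.

Required subsidy s = $58 per unit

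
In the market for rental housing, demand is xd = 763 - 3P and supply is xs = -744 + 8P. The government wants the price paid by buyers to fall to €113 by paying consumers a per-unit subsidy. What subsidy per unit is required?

At a buyer price of 113, quantity demanded is 763 − 3·113 = 424.
Sellers supply 424 only when they receive Ps with -744 + 8·Ps = 424, i.e. Ps = 146.
s = Ps − Pb = 146 − 113 = 33.

Required subsidy s = €33 per unit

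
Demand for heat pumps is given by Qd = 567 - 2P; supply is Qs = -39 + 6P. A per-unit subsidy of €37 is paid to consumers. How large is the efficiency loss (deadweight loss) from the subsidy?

Deadweight loss = €1026.75

Pre-subsidy: 567 - 2P = -39 + 6P gives P* = 75.75, Q* = 415.5.
With the rebate, buyers effectively pay Pb = Ps − 37, where Ps is the price sellers receive.
Demand in terms of Ps becomes Qd = 567 − 2(Ps − 37) = 641 - 2Ps. Setting this equal to supply: 641 - 2Ps = -39 + 6Ps, so Ps = 85.
Buyers pay Pb = 85 − 37 = 48; Q' = -39 + 6·85 = 471.
The subsidy expands output by 471 − 415.5 = 55.5 past the efficient level; on those units the gap between marginal cost and willingness to pay runs from 0 up to 37.
DWL = ½ × 37 × 55.5 = 1026.75.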